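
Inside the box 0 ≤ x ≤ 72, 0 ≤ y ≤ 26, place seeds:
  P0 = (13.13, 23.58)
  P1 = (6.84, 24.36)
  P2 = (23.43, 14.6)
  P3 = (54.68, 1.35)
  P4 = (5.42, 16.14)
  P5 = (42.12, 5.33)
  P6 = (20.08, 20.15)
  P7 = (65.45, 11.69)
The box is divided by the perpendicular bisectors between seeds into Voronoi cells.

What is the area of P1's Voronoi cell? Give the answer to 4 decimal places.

Area of P1's cell: 54.5395

1. box [0,72]×[0,26]: [(0, 0) (72, 0) (72, 26) (0, 26)]
2. ⊥bis P1·P0 via (9.985,23.97): [(0, 0) (7.0126, 0) (10.2367, 26) (0, 26)]  |A|=224.2409
3. ⊥bis P1·P2 via (15.135,19.48): [(0, 0) (3.6748, 0) (7.904, 7.1888) (10.2367, 26) (0, 26)]  |A|=212.2436
4. ⊥bis P1·P3 via (30.76,12.855): [(0, 0) (3.6748, 0) (7.904, 7.1888) (10.2367, 26) (0, 26)]  |A|=212.2436
5. ⊥bis P1·P4 via (6.13,20.25): [(0, 21.309) (9.4525, 19.676) (10.2367, 26) (0, 26)]  |A|=54.5395
6. ⊥bis P1·P5 via (24.48,14.845): [(0, 21.309) (9.4525, 19.676) (10.2367, 26) (0, 26)]  |A|=54.5395
7. ⊥bis P1·P6 via (13.46,22.255): [(0, 21.309) (9.4525, 19.676) (10.2367, 26) (0, 26)]  |A|=54.5395
8. ⊥bis P1·P7 via (36.145,18.025): [(0, 21.309) (9.4525, 19.676) (10.2367, 26) (0, 26)]  |A|=54.5395
9. canonical 4-gon: [(0, 21.309) (9.4525, 19.676) (10.2367, 26) (0, 26)]
10. shoelace: 54.5395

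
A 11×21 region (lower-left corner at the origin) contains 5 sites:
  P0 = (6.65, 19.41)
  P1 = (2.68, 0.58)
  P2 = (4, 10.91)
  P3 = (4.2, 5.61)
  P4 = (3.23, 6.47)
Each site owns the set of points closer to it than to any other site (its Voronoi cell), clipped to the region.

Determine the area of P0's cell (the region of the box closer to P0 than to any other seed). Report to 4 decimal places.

Area of P0's cell: 64.8401

1. box [0,11]×[0,21]: [(0, 0) (11, 0) (11, 21) (0, 21)]
2. ⊥bis P0·P1 via (4.665,9.995): [(0, 10.9785) (11, 8.6594) (11, 21) (0, 21)]  |A|=122.9915
3. ⊥bis P0·P2 via (5.325,15.16): [(0, 16.8201) (11, 13.3907) (11, 21) (0, 21)]  |A|=64.8401
4. ⊥bis P0·P3 via (5.425,12.51): [(0, 16.8201) (11, 13.3907) (11, 21) (0, 21)]  |A|=64.8401
5. ⊥bis P0·P4 via (4.94,12.94): [(0, 16.8201) (11, 13.3907) (11, 21) (0, 21)]  |A|=64.8401
6. canonical 4-gon: [(0, 16.8201) (11, 13.3907) (11, 21) (0, 21)]
7. shoelace: 64.8401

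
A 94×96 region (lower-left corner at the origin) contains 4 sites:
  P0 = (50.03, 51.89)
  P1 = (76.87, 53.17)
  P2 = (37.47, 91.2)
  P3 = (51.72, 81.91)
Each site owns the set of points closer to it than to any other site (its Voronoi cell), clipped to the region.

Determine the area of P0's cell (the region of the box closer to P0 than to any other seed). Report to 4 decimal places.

Area of P0's cell: 4176.5917

1. box [0,94]×[0,96]: [(0, 0) (94, 0) (94, 96) (0, 96)]
2. ⊥bis P0·P1 via (63.45,52.53): [(0, 0) (65.9552, 0) (61.3769, 96) (0, 96)]  |A|=6111.9394
3. ⊥bis P0·P2 via (43.75,71.545): [(0, 57.5664) (0, 0) (65.9552, 0) (62.2611, 77.4595)]  |A|=4346.5002
4. ⊥bis P0·P3 via (50.875,66.9): [(32.4573, 67.9368) (0, 57.5664) (0, 0) (65.9552, 0) (62.7967, 66.2289)]  |A|=4176.5917
5. canonical 5-gon: [(32.4573, 67.9368) (0, 57.5664) (0, 0) (65.9552, 0) (62.7967, 66.2289)]
6. shoelace: 4176.5917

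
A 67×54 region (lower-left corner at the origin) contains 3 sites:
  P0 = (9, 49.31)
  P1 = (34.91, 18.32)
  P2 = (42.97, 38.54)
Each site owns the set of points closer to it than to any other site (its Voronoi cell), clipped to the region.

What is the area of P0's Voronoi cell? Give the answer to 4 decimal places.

Area of P0's cell: 725.5119

1. box [0,67]×[0,54]: [(0, 0) (67, 0) (67, 54) (0, 54)]
2. ⊥bis P0·P1 via (21.955,33.815): [(0, 15.4589) (46.0975, 54) (0, 54)]  |A|=888.3238
3. ⊥bis P0·P2 via (25.985,43.925): [(0, 15.4589) (23.0771, 34.7532) (29.1792, 54) (0, 54)]  |A|=725.5119
4. canonical 4-gon: [(0, 15.4589) (23.0771, 34.7532) (29.1792, 54) (0, 54)]
5. shoelace: 725.5119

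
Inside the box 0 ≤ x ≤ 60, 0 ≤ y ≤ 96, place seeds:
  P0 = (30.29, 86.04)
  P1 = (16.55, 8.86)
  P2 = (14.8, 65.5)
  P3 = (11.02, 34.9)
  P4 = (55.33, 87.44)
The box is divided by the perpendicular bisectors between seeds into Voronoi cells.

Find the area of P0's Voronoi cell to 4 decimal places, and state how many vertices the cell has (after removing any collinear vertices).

1. box [0,60]×[0,96]: [(0, 0) (60, 0) (60, 96) (0, 96)]
2. ⊥bis P0·P1 via (23.42,47.45): [(0, 51.6194) (60, 40.9378) (60, 96) (0, 96)]  |A|=2983.2844
3. ⊥bis P0·P2 via (22.545,75.77): [(0, 92.772) (60, 47.5238) (60, 96) (0, 96)]  |A|=1551.126
4. ⊥bis P0·P3 via (20.655,60.47): [(0, 92.772) (60, 47.5238) (60, 96) (0, 96)]  |A|=1551.126
5. ⊥bis P0·P4 via (42.81,86.74): [(0, 92.772) (44.3424, 59.3317) (42.2923, 96) (0, 96)]  |A|=846.9596
6. canonical 4-gon: [(0, 92.772) (44.3424, 59.3317) (42.2923, 96) (0, 96)]
7. shoelace: 846.9596

Area of P0's cell: 846.9596 (4 vertices)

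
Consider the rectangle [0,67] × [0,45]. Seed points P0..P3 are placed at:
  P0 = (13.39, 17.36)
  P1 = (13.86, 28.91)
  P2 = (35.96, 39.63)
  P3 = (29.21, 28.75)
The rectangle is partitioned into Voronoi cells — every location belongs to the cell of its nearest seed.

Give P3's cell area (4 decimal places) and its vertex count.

1. box [0,67]×[0,45]: [(0, 0) (67, 0) (67, 45) (0, 45)]
2. ⊥bis P3·P0 via (21.3,23.055): [(37.899, 0) (67, 0) (67, 45) (5.5002, 45)]  |A|=2038.5186
3. ⊥bis P3·P1 via (21.535,28.83): [(21.4723, 22.8157) (37.899, 0) (67, 0) (67, 45) (21.7035, 45)]  |A|=1858.7879
4. ⊥bis P3·P2 via (32.585,34.19): [(21.6615, 40.967) (21.4723, 22.8157) (37.899, 0) (67, 0) (67, 12.8388)]  |A|=1038.3767
5. canonical 5-gon: [(21.6615, 40.967) (21.4723, 22.8157) (37.899, 0) (67, 0) (67, 12.8388)]
6. shoelace: 1038.3767

Area of P3's cell: 1038.3767 (5 vertices)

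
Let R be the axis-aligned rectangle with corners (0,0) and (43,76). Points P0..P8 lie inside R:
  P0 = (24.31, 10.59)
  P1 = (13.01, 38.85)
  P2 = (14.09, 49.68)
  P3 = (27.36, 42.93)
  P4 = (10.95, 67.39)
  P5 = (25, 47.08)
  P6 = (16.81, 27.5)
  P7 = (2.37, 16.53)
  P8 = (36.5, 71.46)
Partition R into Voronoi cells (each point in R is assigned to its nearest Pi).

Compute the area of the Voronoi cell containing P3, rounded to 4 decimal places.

1. box [0,43]×[0,76]: [(0, 0) (43, 0) (43, 76) (0, 76)]
2. ⊥bis P3·P0 via (25.835,26.76): [(0, 29.1965) (43, 25.1412) (43, 76) (0, 76)]  |A|=2099.7401
3. ⊥bis P3·P1 via (20.185,40.89): [(24.1575, 26.9182) (43, 25.1412) (43, 76) (10.2025, 76)]  |A|=1284.0346
4. ⊥bis P3·P2 via (20.725,46.305): [(19.391, 43.6825) (24.1575, 26.9182) (43, 25.1412) (43, 76) (35.8298, 76)]  |A|=869.929
5. ⊥bis P3·P4 via (19.155,55.16): [(28.376, 61.3463) (19.391, 43.6825) (24.1575, 26.9182) (43, 25.1412) (43, 71.1574)]  |A|=781.9852
6. ⊥bis P3·P5 via (26.18,45.005): [(20.0123, 41.4976) (24.1575, 26.9182) (43, 25.1412) (43, 54.5701)]  |A|=471.9254
7. ⊥bis P3·P6 via (22.085,35.215): [(20.0123, 41.4976) (21.7294, 35.4581) (35.8295, 25.8174) (43, 25.1412) (43, 54.5701)]  |A|=423.4225
8. ⊥bis P3·P7 via (14.865,29.73): [(20.0123, 41.4976) (21.7294, 35.4581) (35.8295, 25.8174) (43, 25.1412) (43, 54.5701)]  |A|=423.4225
9. ⊥bis P3·P8 via (31.93,57.195): [(41.9634, 53.9806) (20.0123, 41.4976) (21.7294, 35.4581) (35.8295, 25.8174) (43, 25.1412) (43, 53.6486)]  |A|=422.9448
10. canonical 6-gon: [(41.9634, 53.9806) (20.0123, 41.4976) (21.7294, 35.4581) (35.8295, 25.8174) (43, 25.1412) (43, 53.6486)]
11. shoelace: 422.9448

Area of P3's cell: 422.9448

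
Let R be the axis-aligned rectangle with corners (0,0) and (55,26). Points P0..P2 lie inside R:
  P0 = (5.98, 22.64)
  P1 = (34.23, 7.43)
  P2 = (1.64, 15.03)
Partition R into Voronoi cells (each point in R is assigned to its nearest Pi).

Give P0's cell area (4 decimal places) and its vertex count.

Area of P0's cell: 241.7804 (4 vertices)

1. box [0,55]×[0,26]: [(0, 0) (55, 0) (55, 26) (0, 26)]
2. ⊥bis P0·P1 via (20.105,15.035): [(0, 0) (12.01, 0) (26.0086, 26) (0, 26)]  |A|=494.2429
3. ⊥bis P0·P2 via (3.81,18.835): [(0, 21.0079) (17.8423, 10.8324) (26.0086, 26) (0, 26)]  |A|=241.7804
4. canonical 4-gon: [(0, 21.0079) (17.8423, 10.8324) (26.0086, 26) (0, 26)]
5. shoelace: 241.7804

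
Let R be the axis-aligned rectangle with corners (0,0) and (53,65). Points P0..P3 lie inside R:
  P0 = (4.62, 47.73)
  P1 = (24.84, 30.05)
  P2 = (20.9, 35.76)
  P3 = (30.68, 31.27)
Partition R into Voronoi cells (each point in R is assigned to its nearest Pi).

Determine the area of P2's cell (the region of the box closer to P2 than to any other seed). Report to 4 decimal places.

1. box [0,53]×[0,65]: [(0, 0) (53, 0) (53, 65) (0, 65)]
2. ⊥bis P2·P0 via (12.76,41.745): [(0, 24.3905) (0, 0) (53, 0) (53, 65) (29.8584, 65)]  |A|=2838.7329
3. ⊥bis P2·P1 via (22.87,32.905): [(0, 24.3905) (0, 17.1243) (53, 53.6952) (53, 65) (29.8584, 65)]  |A|=962.0154
4. ⊥bis P2·P3 via (25.79,33.515): [(0, 24.3905) (0, 17.1243) (26.734, 35.5712) (40.2448, 65) (29.8584, 65)]  |A|=625.8646
5. canonical 5-gon: [(0, 24.3905) (0, 17.1243) (26.734, 35.5712) (40.2448, 65) (29.8584, 65)]
6. shoelace: 625.8646

Area of P2's cell: 625.8646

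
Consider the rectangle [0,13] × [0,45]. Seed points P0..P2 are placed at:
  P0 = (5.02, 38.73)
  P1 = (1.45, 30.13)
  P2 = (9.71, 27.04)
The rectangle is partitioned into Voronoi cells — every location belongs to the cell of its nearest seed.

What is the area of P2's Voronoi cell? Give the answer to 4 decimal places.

Area of P2's cell: 364.7989

1. box [0,13]×[0,45]: [(0, 0) (13, 0) (13, 45) (0, 45)]
2. ⊥bis P2·P0 via (7.365,32.885): [(0, 29.9302) (0, 0) (13, 0) (13, 35.1457)]  |A|=422.9935
3. ⊥bis P2·P1 via (5.58,28.585): [(7.1574, 32.8017) (0, 13.6689) (0, 0) (13, 0) (13, 35.1457)]  |A|=364.7989
4. canonical 5-gon: [(7.1574, 32.8017) (0, 13.6689) (0, 0) (13, 0) (13, 35.1457)]
5. shoelace: 364.7989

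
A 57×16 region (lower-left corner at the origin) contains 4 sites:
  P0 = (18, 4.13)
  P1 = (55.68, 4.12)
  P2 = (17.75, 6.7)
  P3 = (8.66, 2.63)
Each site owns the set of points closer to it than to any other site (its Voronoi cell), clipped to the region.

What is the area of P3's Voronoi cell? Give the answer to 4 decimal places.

1. box [0,57]×[0,16]: [(0, 0) (57, 0) (57, 16) (0, 16)]
2. ⊥bis P3·P0 via (13.33,3.38): [(0, 0) (13.8728, 0) (11.3032, 16) (0, 16)]  |A|=201.4085
3. ⊥bis P3·P1 via (32.17,3.375): [(0, 0) (13.8728, 0) (11.3032, 16) (0, 16)]  |A|=201.4085
4. ⊥bis P3·P2 via (13.205,4.665): [(0, 0) (13.8728, 0) (13.0781, 4.9484) (8.1298, 16) (0, 16)]  |A|=183.8728
5. canonical 5-gon: [(0, 0) (13.8728, 0) (13.0781, 4.9484) (8.1298, 16) (0, 16)]
6. shoelace: 183.8728

Area of P3's cell: 183.8728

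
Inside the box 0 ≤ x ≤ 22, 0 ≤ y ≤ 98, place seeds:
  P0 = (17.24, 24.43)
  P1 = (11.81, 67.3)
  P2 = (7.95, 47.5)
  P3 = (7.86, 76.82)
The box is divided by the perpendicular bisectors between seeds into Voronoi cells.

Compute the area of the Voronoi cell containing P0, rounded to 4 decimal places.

1. box [0,22]×[0,98]: [(0, 0) (22, 0) (22, 98) (0, 98)]
2. ⊥bis P0·P1 via (14.525,45.865): [(0, 44.0252) (0, 0) (22, 0) (22, 46.8118)]  |A|=999.2074
3. ⊥bis P0·P2 via (12.595,35.965): [(0, 30.8932) (0, 0) (22, 0) (22, 39.7523)]  |A|=777.0997
4. ⊥bis P0·P3 via (12.55,50.625): [(0, 30.8932) (0, 0) (22, 0) (22, 39.7523)]  |A|=777.0997
5. canonical 4-gon: [(0, 30.8932) (0, 0) (22, 0) (22, 39.7523)]
6. shoelace: 777.0997

Area of P0's cell: 777.0997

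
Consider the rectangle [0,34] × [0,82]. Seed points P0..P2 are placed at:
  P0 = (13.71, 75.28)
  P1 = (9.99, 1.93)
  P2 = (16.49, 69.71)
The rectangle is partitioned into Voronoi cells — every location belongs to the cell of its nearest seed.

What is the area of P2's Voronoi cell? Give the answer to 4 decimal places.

1. box [0,34]×[0,82]: [(0, 0) (34, 0) (34, 82) (0, 82)]
2. ⊥bis P2·P0 via (15.1,72.495): [(0, 64.9586) (0, 0) (34, 0) (34, 81.928)]  |A|=2497.072
3. ⊥bis P2·P1 via (13.24,35.82): [(0, 64.9586) (0, 37.0897) (34, 33.8291) (34, 81.928)]  |A|=1291.4517
4. canonical 4-gon: [(0, 64.9586) (0, 37.0897) (34, 33.8291) (34, 81.928)]
5. shoelace: 1291.4517

Area of P2's cell: 1291.4517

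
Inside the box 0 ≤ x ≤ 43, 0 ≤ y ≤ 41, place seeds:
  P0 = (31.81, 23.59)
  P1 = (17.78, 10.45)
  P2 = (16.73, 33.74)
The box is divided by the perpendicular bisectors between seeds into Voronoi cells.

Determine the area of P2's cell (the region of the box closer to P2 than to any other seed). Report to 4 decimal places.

1. box [0,43]×[0,41]: [(0, 0) (43, 0) (43, 41) (0, 41)]
2. ⊥bis P2·P0 via (24.27,28.665): [(0, 0) (4.9762, 0) (32.5724, 41) (0, 41)]  |A|=769.7474
3. ⊥bis P2·P1 via (17.255,22.095): [(0, 21.3171) (19.929, 22.2156) (32.5724, 41) (0, 41)]  |A|=502.058
4. canonical 4-gon: [(0, 21.3171) (19.929, 22.2156) (32.5724, 41) (0, 41)]
5. shoelace: 502.058

Area of P2's cell: 502.0580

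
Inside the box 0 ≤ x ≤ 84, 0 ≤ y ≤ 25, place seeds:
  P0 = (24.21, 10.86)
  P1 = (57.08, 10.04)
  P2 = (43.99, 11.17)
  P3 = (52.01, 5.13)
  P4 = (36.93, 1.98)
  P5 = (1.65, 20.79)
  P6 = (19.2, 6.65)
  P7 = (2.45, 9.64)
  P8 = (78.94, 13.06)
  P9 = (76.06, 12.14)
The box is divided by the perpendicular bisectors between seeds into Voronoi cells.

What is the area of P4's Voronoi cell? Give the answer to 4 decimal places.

Area of P4's cell: 124.0248

1. box [0,84]×[0,25]: [(0, 0) (84, 0) (84, 25) (0, 25)]
2. ⊥bis P4·P0 via (30.57,6.42): [(26.0881, 0) (84, 0) (84, 25) (43.5409, 25)]  |A|=1229.6368
3. ⊥bis P4·P1 via (47.005,6.01): [(40.9141, 21.2372) (26.0881, 0) (49.409, 0)]  |A|=247.6356
4. ⊥bis P4·P2 via (40.46,6.575): [(34.0929, 11.4664) (26.0881, 0) (49.0187, 0)]  |A|=131.465
5. ⊥bis P4·P3 via (44.47,3.555): [(44.4851, 3.4828) (34.0929, 11.4664) (26.0881, 0) (45.2126, 0)]  |A|=124.837
6. ⊥bis P4·P5 via (19.29,11.385): [(44.4851, 3.4828) (34.0929, 11.4664) (26.0881, 0) (45.2126, 0)]  |A|=124.837
7. ⊥bis P4·P6 via (28.065,4.315): [(44.4851, 3.4828) (34.0929, 11.4664) (27.4376, 1.9331) (26.9284, 0) (45.2126, 0)]  |A|=124.0248
8. ⊥bis P4·P7 via (19.69,5.81): [(44.4851, 3.4828) (34.0929, 11.4664) (27.4376, 1.9331) (26.9284, 0) (45.2126, 0)]  |A|=124.0248
9. ⊥bis P4·P8 via (57.935,7.52): [(44.4851, 3.4828) (34.0929, 11.4664) (27.4376, 1.9331) (26.9284, 0) (45.2126, 0)]  |A|=124.0248
10. ⊥bis P4·P9 via (56.495,7.06): [(44.4851, 3.4828) (34.0929, 11.4664) (27.4376, 1.9331) (26.9284, 0) (45.2126, 0)]  |A|=124.0248
11. canonical 5-gon: [(44.4851, 3.4828) (34.0929, 11.4664) (27.4376, 1.9331) (26.9284, 0) (45.2126, 0)]
12. shoelace: 124.0248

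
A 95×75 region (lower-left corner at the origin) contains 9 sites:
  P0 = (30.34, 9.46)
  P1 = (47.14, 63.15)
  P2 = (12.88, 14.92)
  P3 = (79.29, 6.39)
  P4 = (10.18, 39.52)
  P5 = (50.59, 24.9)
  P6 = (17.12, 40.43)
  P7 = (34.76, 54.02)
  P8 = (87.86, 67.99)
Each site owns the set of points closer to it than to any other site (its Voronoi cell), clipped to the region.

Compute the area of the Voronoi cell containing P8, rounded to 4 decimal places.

1. box [0,95]×[0,75]: [(0, 0) (95, 0) (95, 75) (0, 75)]
2. ⊥bis P8·P0 via (59.1,38.725): [(95, 3.4445) (95, 75) (22.188, 75)]  |A|=2605.0482
3. ⊥bis P8·P1 via (67.5,65.57): [(72.2238, 25.8277) (95, 3.4445) (95, 75) (66.3791, 75)]  |A|=1518.5585
4. ⊥bis P8·P2 via (50.37,41.455): [(72.2238, 25.8277) (95, 3.4445) (95, 75) (66.3791, 75)]  |A|=1518.5585
5. ⊥bis P8·P3 via (83.575,37.19): [(70.6597, 38.9868) (95, 35.6005) (95, 75) (66.3791, 75)]  |A|=994.8618
6. ⊥bis P8·P4 via (49.02,53.755): [(70.6597, 38.9868) (95, 35.6005) (95, 75) (66.3791, 75)]  |A|=994.8618
7. ⊥bis P8·P5 via (69.225,46.445): [(69.836, 45.9165) (79.2257, 37.7951) (95, 35.6005) (95, 75) (66.3791, 75)]  |A|=965.6729
8. ⊥bis P8·P6 via (52.49,54.21): [(69.836, 45.9165) (79.2257, 37.7951) (95, 35.6005) (95, 75) (66.3791, 75)]  |A|=965.6729
9. ⊥bis P8·P7 via (61.31,61.005): [(69.836, 45.9165) (79.2257, 37.7951) (95, 35.6005) (95, 75) (66.3791, 75)]  |A|=965.6729
10. canonical 5-gon: [(69.836, 45.9165) (79.2257, 37.7951) (95, 35.6005) (95, 75) (66.3791, 75)]
11. shoelace: 965.6729

Area of P8's cell: 965.6729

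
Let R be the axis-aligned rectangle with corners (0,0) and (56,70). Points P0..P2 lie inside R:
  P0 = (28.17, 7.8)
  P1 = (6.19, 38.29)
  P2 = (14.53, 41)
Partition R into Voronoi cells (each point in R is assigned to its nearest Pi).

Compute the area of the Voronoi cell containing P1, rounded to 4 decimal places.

Area of P1's cell: 487.3126

1. box [0,56]×[0,70]: [(0, 0) (56, 0) (56, 70) (0, 70)]
2. ⊥bis P1·P0 via (17.18,23.045): [(0, 10.6601) (56, 51.03) (56, 70) (0, 70)]  |A|=2192.6771
3. ⊥bis P1·P2 via (10.36,39.645): [(0, 10.6601) (16.0246, 22.2121) (0.4964, 70) (0, 70)]  |A|=487.3126
4. canonical 4-gon: [(0, 10.6601) (16.0246, 22.2121) (0.4964, 70) (0, 70)]
5. shoelace: 487.3126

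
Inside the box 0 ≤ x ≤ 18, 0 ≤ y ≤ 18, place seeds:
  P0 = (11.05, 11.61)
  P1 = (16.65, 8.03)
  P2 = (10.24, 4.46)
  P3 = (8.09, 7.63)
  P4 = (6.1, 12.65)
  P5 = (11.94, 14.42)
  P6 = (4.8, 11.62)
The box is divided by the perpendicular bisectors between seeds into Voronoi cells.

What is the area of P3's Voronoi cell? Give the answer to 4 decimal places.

1. box [0,18]×[0,18]: [(0, 0) (18, 0) (18, 18) (0, 18)]
2. ⊥bis P3·P0 via (9.57,9.62): [(0, 16.7374) (0, 0) (18, 0) (18, 3.3505)]  |A|=180.7906
3. ⊥bis P3·P1 via (12.37,7.83): [(12.3842, 7.5271) (0, 16.7374) (0, 0) (12.7359, 0)]  |A|=151.5711
4. ⊥bis P3·P2 via (9.165,6.045): [(11.891, 7.8938) (0, 16.7374) (0, 0) (0.2521, 0)]  |A|=100.5071
5. ⊥bis P3·P4 via (7.095,10.14): [(11.891, 7.8938) (8.2534, 10.5992) (0, 7.3274) (0, 0) (0.2521, 0)]  |A|=61.6752
6. ⊥bis P3·P5 via (10.015,11.025): [(11.891, 7.8938) (8.2534, 10.5992) (0, 7.3274) (0, 0) (0.2521, 0)]  |A|=61.6752
7. ⊥bis P3·P6 via (6.445,9.625): [(11.891, 7.8938) (8.2534, 10.5992) (7.046, 10.1206) (0, 4.3107) (0, 0) (0.2521, 0)]  |A|=51.0472
8. canonical 6-gon: [(11.891, 7.8938) (8.2534, 10.5992) (7.046, 10.1206) (0, 4.3107) (0, 0) (0.2521, 0)]
9. shoelace: 51.0472

Area of P3's cell: 51.0472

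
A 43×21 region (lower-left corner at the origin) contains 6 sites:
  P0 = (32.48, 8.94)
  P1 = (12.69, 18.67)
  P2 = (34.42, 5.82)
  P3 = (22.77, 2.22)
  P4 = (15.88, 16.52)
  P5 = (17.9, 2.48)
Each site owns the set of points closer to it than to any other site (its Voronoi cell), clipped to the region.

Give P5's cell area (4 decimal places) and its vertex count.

Area of P5's cell: 169.2977 (5 vertices)

1. box [0,43]×[0,21]: [(0, 0) (43, 0) (43, 21) (0, 21)]
2. ⊥bis P5·P0 via (25.19,5.71): [(0, 0) (27.7199, 0) (18.4154, 21) (0, 21)]  |A|=484.4213
3. ⊥bis P5·P1 via (15.295,10.575): [(0, 5.653) (0, 0) (27.7199, 0) (22.0686, 12.7548)]  |A|=239.1582
4. ⊥bis P5·P2 via (26.16,4.15): [(0, 5.653) (0, 0) (26.999, 0) (26.394, 2.9926) (22.0686, 12.7548)]  |A|=238.0795
5. ⊥bis P5·P3 via (20.335,2.35): [(20.8699, 12.369) (0, 5.653) (0, 0) (20.2095, 0)]  |A|=183.975
6. ⊥bis P5·P4 via (16.89,9.5): [(20.7463, 10.0548) (7.9635, 8.2157) (0, 5.653) (0, 0) (20.2095, 0)]  |A|=169.2977
7. canonical 5-gon: [(20.7463, 10.0548) (7.9635, 8.2157) (0, 5.653) (0, 0) (20.2095, 0)]
8. shoelace: 169.2977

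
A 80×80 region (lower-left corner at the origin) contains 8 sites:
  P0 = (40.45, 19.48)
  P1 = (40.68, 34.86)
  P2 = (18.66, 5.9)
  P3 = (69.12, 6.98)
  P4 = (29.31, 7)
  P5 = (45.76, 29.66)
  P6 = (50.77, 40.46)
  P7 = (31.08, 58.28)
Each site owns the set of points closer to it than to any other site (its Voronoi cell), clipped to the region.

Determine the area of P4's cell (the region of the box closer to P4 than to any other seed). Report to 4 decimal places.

Area of P4's cell: 308.6754

1. box [0,80]×[0,80]: [(0, 0) (80, 0) (80, 80) (0, 80)]
2. ⊥bis P4·P0 via (34.88,13.24): [(0, 44.3749) (0, 0) (49.7126, 0)]  |A|=1102.9952
3. ⊥bis P4·P1 via (34.995,20.93): [(18.9116, 27.4938) (0, 35.2119) (0, 0) (49.7126, 0)]  |A|=1016.3516
4. ⊥bis P4·P2 via (23.985,6.45): [(22.106, 24.6425) (24.6512, 0) (49.7126, 0)]  |A|=308.7874
5. ⊥bis P4·P3 via (49.215,6.99): [(49.2117, 0.4471) (22.106, 24.6425) (24.6512, 0) (49.2115, 0)]  |A|=308.6754
6. ⊥bis P4·P5 via (37.535,18.33): [(49.2117, 0.4471) (22.106, 24.6425) (24.6512, 0) (49.2115, 0)]  |A|=308.6754
7. ⊥bis P4·P6 via (40.04,23.73): [(49.2117, 0.4471) (22.106, 24.6425) (24.6512, 0) (49.2115, 0)]  |A|=308.6754
8. ⊥bis P4·P7 via (30.195,32.64): [(49.2117, 0.4471) (22.106, 24.6425) (24.6512, 0) (49.2115, 0)]  |A|=308.6754
9. canonical 4-gon: [(49.2117, 0.4471) (22.106, 24.6425) (24.6512, 0) (49.2115, 0)]
10. shoelace: 308.6754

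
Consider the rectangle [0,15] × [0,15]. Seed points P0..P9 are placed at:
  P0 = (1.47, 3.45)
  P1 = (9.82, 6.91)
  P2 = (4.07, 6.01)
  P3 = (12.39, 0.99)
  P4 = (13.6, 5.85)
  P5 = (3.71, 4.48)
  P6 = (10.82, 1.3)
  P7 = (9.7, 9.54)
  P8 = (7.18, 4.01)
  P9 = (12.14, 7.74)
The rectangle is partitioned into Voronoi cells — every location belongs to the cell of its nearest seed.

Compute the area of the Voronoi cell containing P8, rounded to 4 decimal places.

Area of P8's cell: 20.8459

1. box [0,15]×[0,15]: [(0, 0) (15, 0) (15, 15) (0, 15)]
2. ⊥bis P8·P0 via (4.325,3.73): [(4.6908, 0) (15, 0) (15, 15) (3.2197, 15)]  |A|=165.6711
3. ⊥bis P8·P1 via (8.5,5.46): [(3.7294, 9.8029) (4.6908, 0) (14.4977, 0)]  |A|=48.068
4. ⊥bis P8·P2 via (5.625,5.01): [(6.8691, 6.9446) (4.3881, 3.0866) (4.6908, 0) (14.4977, 0)]  |A|=38.4657
5. ⊥bis P8·P3 via (9.785,2.5): [(10.4643, 3.6718) (6.8691, 6.9446) (4.3881, 3.0866) (4.6908, 0) (8.3359, 0)]  |A|=27.153
6. ⊥bis P8·P4 via (10.39,4.93): [(10.4643, 3.6718) (6.8691, 6.9446) (4.3881, 3.0866) (4.6908, 0) (8.3359, 0)]  |A|=27.153
7. ⊥bis P8·P5 via (5.445,4.245): [(10.4643, 3.6718) (6.8691, 6.9446) (5.5282, 4.8595) (4.87, 0) (8.3359, 0)]  |A|=24.6896
8. ⊥bis P8·P6 via (9,2.655): [(10.0427, 4.0556) (6.8691, 6.9446) (5.5282, 4.8595) (4.87, 0) (7.0233, 0)]  |A|=20.8459
9. ⊥bis P8·P7 via (8.44,6.775): [(10.0427, 4.0556) (6.8691, 6.9446) (5.5282, 4.8595) (4.87, 0) (7.0233, 0)]  |A|=20.8459
10. ⊥bis P8·P9 via (9.66,5.875): [(10.0427, 4.0556) (6.8691, 6.9446) (5.5282, 4.8595) (4.87, 0) (7.0233, 0)]  |A|=20.8459
11. canonical 5-gon: [(10.0427, 4.0556) (6.8691, 6.9446) (5.5282, 4.8595) (4.87, 0) (7.0233, 0)]
12. shoelace: 20.8459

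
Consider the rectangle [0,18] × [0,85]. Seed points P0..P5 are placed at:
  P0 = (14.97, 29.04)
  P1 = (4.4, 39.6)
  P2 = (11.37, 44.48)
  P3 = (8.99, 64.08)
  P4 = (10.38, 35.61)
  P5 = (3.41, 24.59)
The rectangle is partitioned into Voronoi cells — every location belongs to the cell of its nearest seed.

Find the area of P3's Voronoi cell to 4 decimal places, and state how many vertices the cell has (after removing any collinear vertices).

Area of P3's cell: 555.5349 (5 vertices)

1. box [0,18]×[0,85]: [(0, 0) (18, 0) (18, 85) (0, 85)]
2. ⊥bis P3·P0 via (11.98,46.56): [(0, 44.5155) (18, 47.5874) (18, 85) (0, 85)]  |A|=701.0743
3. ⊥bis P3·P1 via (6.695,51.84): [(0, 53.0953) (18, 49.7203) (18, 85) (0, 85)]  |A|=604.6594
4. ⊥bis P3·P2 via (10.18,54.28): [(0, 53.0953) (0.1666, 53.0641) (18, 55.2296) (18, 85) (0, 85)]  |A|=555.5349
5. ⊥bis P3·P4 via (9.685,49.845): [(0, 53.0953) (0.1666, 53.0641) (18, 55.2296) (18, 85) (0, 85)]  |A|=555.5349
6. ⊥bis P3·P5 via (6.2,44.335): [(0, 53.0953) (0.1666, 53.0641) (18, 55.2296) (18, 85) (0, 85)]  |A|=555.5349
7. canonical 5-gon: [(0, 53.0953) (0.1666, 53.0641) (18, 55.2296) (18, 85) (0, 85)]
8. shoelace: 555.5349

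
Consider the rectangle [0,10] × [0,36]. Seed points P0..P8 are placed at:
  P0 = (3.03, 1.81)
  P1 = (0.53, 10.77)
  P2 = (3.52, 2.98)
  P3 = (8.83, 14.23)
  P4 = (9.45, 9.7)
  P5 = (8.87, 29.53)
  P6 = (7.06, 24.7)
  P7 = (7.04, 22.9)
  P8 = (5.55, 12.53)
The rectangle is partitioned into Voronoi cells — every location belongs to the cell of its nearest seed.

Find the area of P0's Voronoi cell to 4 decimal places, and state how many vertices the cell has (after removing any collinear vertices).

1. box [0,10]×[0,36]: [(0, 0) (10, 0) (10, 36) (0, 36)]
2. ⊥bis P0·P1 via (1.78,6.29): [(0, 5.7933) (0, 0) (10, 0) (10, 8.5835)]  |A|=71.8844
3. ⊥bis P0·P2 via (3.275,2.395): [(0, 3.7666) (0, 0) (8.9937, 0)]  |A|=16.9377
4. ⊥bis P0·P3 via (5.93,8.02): [(0, 3.7666) (0, 0) (8.9937, 0)]  |A|=16.9377
5. ⊥bis P0·P4 via (6.24,5.755): [(0, 3.7666) (0, 0) (8.9937, 0)]  |A|=16.9377
6. ⊥bis P0·P5 via (5.95,15.67): [(0, 3.7666) (0, 0) (8.9937, 0)]  |A|=16.9377
7. ⊥bis P0·P6 via (5.045,13.255): [(0, 3.7666) (0, 0) (8.9937, 0)]  |A|=16.9377
8. ⊥bis P0·P7 via (5.035,12.355): [(0, 3.7666) (0, 0) (8.9937, 0)]  |A|=16.9377
9. ⊥bis P0·P8 via (4.29,7.17): [(0, 3.7666) (0, 0) (8.9937, 0)]  |A|=16.9377
10. canonical 3-gon: [(0, 3.7666) (0, 0) (8.9937, 0)]
11. shoelace: 16.9377

Area of P0's cell: 16.9377 (3 vertices)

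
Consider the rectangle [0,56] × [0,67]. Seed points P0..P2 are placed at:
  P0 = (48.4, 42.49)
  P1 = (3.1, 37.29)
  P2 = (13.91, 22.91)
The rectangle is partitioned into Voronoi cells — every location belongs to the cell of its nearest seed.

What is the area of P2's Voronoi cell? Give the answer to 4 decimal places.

1. box [0,56]×[0,67]: [(0, 0) (56, 0) (56, 67) (0, 67)]
2. ⊥bis P2·P0 via (31.155,32.7): [(0, 0) (49.7188, 0) (11.6829, 67) (0, 67)]  |A|=2056.9562
3. ⊥bis P2·P1 via (8.505,30.1): [(0, 23.7065) (0, 0) (49.7188, 0) (25.4146, 42.8116)]  |A|=1365.5169
4. canonical 4-gon: [(0, 23.7065) (0, 0) (49.7188, 0) (25.4146, 42.8116)]
5. shoelace: 1365.5169

Area of P2's cell: 1365.5169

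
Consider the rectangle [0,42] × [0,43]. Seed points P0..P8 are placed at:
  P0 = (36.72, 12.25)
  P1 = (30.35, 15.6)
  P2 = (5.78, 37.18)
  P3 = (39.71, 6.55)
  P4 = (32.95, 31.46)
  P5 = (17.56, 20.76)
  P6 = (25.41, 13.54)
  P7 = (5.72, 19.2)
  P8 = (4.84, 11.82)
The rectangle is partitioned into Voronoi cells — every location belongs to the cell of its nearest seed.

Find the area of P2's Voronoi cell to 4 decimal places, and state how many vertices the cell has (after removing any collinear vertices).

Area of P2's cell: 267.0401 (5 vertices)

1. box [0,42]×[0,43]: [(0, 0) (42, 0) (42, 43) (0, 43)]
2. ⊥bis P2·P0 via (21.25,24.715): [(0, 0) (1.3358, 0) (35.9832, 43) (0, 43)]  |A|=802.3587
3. ⊥bis P2·P1 via (18.065,26.39): [(0, 5.822) (32.6537, 43) (0, 43)]  |A|=606.9989
4. ⊥bis P2·P3 via (22.745,21.865): [(0, 5.822) (32.6537, 43) (0, 43)]  |A|=606.9989
5. ⊥bis P2·P4 via (19.365,34.32): [(0, 5.822) (17.579, 25.8367) (21.1924, 43) (0, 43)]  |A|=508.6421
6. ⊥bis P2·P5 via (11.67,28.97): [(0, 20.5977) (19.4073, 34.5209) (21.1924, 43) (0, 43)]  |A|=307.2301
7. ⊥bis P2·P6 via (15.595,25.36): [(0, 20.5977) (19.4073, 34.5209) (21.1924, 43) (0, 43)]  |A|=307.2301
8. ⊥bis P2·P7 via (5.75,28.19): [(0, 28.2092) (10.5604, 28.1739) (19.4073, 34.5209) (21.1924, 43) (0, 43)]  |A|=267.0401
9. ⊥bis P2·P8 via (5.31,24.5): [(0, 28.2092) (10.5604, 28.1739) (19.4073, 34.5209) (21.1924, 43) (0, 43)]  |A|=267.0401
10. canonical 5-gon: [(0, 28.2092) (10.5604, 28.1739) (19.4073, 34.5209) (21.1924, 43) (0, 43)]
11. shoelace: 267.0401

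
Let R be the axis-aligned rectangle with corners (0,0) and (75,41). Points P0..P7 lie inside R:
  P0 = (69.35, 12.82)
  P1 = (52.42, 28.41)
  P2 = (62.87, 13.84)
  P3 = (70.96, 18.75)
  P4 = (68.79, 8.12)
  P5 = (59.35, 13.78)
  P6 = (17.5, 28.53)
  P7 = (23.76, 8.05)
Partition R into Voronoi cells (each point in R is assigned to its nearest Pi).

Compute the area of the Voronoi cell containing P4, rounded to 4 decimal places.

Area of P4's cell: 145.6652

1. box [0,75]×[0,41]: [(0, 0) (75, 0) (75, 41) (0, 41)]
2. ⊥bis P4·P0 via (69.07,10.47): [(0, 18.6996) (0, 0) (75, 0) (75, 9.7634)]  |A|=1067.3649
3. ⊥bis P4·P1 via (60.605,18.265): [(53.2759, 12.3519) (37.9662, 0) (75, 0) (75, 9.7634)]  |A|=334.7691
4. ⊥bis P4·P2 via (65.83,10.98): [(65.7226, 10.8688) (55.2209, 0) (75, 0) (75, 9.7634)]  |A|=152.7774
5. ⊥bis P4·P3 via (69.875,13.435): [(65.7226, 10.8688) (55.2209, 0) (75, 0) (75, 9.7634)]  |A|=152.7774
6. ⊥bis P4·P5 via (64.07,10.95): [(65.7226, 10.8688) (61.2392, 6.2287) (57.5046, 0) (75, 0) (75, 9.7634)]  |A|=145.6652
7. ⊥bis P4·P6 via (43.145,18.325): [(65.7226, 10.8688) (61.2392, 6.2287) (57.5046, 0) (75, 0) (75, 9.7634)]  |A|=145.6652
8. ⊥bis P4·P7 via (46.275,8.085): [(65.7226, 10.8688) (61.2392, 6.2287) (57.5046, 0) (75, 0) (75, 9.7634)]  |A|=145.6652
9. canonical 5-gon: [(65.7226, 10.8688) (61.2392, 6.2287) (57.5046, 0) (75, 0) (75, 9.7634)]
10. shoelace: 145.6652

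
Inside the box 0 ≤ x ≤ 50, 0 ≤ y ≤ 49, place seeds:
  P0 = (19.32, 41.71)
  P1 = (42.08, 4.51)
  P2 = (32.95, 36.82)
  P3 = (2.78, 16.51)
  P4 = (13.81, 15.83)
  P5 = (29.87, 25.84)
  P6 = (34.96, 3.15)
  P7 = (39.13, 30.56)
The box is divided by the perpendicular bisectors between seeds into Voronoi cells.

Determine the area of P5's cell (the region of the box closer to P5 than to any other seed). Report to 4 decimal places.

1. box [0,50]×[0,49]: [(0, 0) (50, 0) (50, 49) (0, 49)]
2. ⊥bis P5·P0 via (24.595,33.775): [(0, 17.4248) (0, 0) (50, 0) (50, 49) (47.4974, 49)]  |A|=1700.13
3. ⊥bis P5·P1 via (35.975,15.175): [(0, 17.4248) (0, 0) (9.4654, 0) (50, 23.2034) (50, 49) (47.4974, 49)]  |A|=1229.8598
4. ⊥bis P5·P2 via (31.41,31.33): [(24.0308, 33.3999) (0, 17.4248) (0, 0) (9.4654, 0) (50, 23.2034) (50, 26.1153)]  |A|=913.1914
5. ⊥bis P5·P3 via (16.325,21.175): [(24.0308, 33.3999) (14.3346, 26.9541) (21.2872, 6.7672) (50, 23.2034) (50, 26.1153)]  |A|=517.8893
6. ⊥bis P5·P4 via (21.84,20.835): [(24.0308, 33.3999) (16.9446, 28.6892) (28.1571, 10.6998) (50, 23.2034) (50, 26.1153)]  |A|=401.6735
7. ⊥bis P5·P6 via (32.415,14.495): [(24.0308, 33.3999) (16.9446, 28.6892) (26.6041, 13.1915) (36.3157, 15.37) (50, 23.2034) (50, 26.1153)]  |A|=387.8828
8. ⊥bis P5·P7 via (34.5,28.2): [(33.1539, 30.8408) (24.0308, 33.3999) (16.9446, 28.6892) (26.6041, 13.1915) (36.3157, 15.37) (39.9727, 17.4634)]  |A|=276.7157
9. canonical 6-gon: [(33.1539, 30.8408) (24.0308, 33.3999) (16.9446, 28.6892) (26.6041, 13.1915) (36.3157, 15.37) (39.9727, 17.4634)]
10. shoelace: 276.7157

Area of P5's cell: 276.7157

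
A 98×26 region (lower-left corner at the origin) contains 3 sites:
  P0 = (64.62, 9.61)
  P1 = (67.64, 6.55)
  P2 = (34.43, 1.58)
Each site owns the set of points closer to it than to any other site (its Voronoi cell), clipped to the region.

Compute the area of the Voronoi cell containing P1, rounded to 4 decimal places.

Area of P1's cell: 699.0057

1. box [0,98]×[0,26]: [(0, 0) (98, 0) (98, 26) (0, 26)]
2. ⊥bis P1·P0 via (66.13,8.08): [(57.943, 0) (98, 0) (98, 26) (84.2874, 26)]  |A|=699.0057
3. ⊥bis P1·P2 via (51.035,4.065): [(57.943, 0) (98, 0) (98, 26) (84.2874, 26)]  |A|=699.0057
4. canonical 4-gon: [(57.943, 0) (98, 0) (98, 26) (84.2874, 26)]
5. shoelace: 699.0057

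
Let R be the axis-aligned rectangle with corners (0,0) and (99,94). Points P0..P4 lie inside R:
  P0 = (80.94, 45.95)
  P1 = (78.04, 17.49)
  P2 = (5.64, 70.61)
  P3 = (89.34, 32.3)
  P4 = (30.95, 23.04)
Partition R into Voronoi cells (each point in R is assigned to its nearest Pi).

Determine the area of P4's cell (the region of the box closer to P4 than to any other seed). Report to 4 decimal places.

1. box [0,99]×[0,94]: [(0, 0) (99, 0) (99, 94) (0, 94)]
2. ⊥bis P4·P0 via (55.945,34.495): [(0, 0) (71.7538, 0) (28.6744, 94) (0, 94)]  |A|=4720.1219
3. ⊥bis P4·P1 via (54.495,20.265): [(0, 0) (52.1066, 0) (56.1257, 34.1008) (28.6744, 94) (0, 94)]  |A|=4385.1298
4. ⊥bis P4·P2 via (18.295,46.825): [(0, 37.091) (0, 0) (52.1066, 0) (56.1257, 34.1008) (44.0212, 60.5129)]  |A|=2652.4163
5. ⊥bis P4·P3 via (60.145,27.67): [(0, 37.091) (0, 0) (52.1066, 0) (56.1257, 34.1008) (44.0212, 60.5129)]  |A|=2652.4163
6. canonical 5-gon: [(0, 37.091) (0, 0) (52.1066, 0) (56.1257, 34.1008) (44.0212, 60.5129)]
7. shoelace: 2652.4163

Area of P4's cell: 2652.4163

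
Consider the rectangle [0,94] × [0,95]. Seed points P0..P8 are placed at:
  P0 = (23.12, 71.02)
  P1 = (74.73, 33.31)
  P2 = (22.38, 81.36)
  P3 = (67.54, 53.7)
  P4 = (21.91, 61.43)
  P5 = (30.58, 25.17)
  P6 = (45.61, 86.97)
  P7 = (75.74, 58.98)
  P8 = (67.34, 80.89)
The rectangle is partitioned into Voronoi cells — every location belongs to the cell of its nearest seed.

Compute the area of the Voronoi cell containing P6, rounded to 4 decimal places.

Area of P6's cell: 577.9023

1. box [0,94]×[0,95]: [(0, 0) (94, 0) (94, 95) (0, 95)]
2. ⊥bis P6·P0 via (34.365,78.995): [(90.3886, 0) (94, 0) (94, 95) (23.0142, 95)]  |A|=3543.3686
3. ⊥bis P6·P1 via (60.17,60.14): [(51.1923, 55.268) (94, 78.4987) (94, 95) (23.0142, 95)]  |A|=1763.3947
4. ⊥bis P6·P2 via (33.995,84.165): [(35.6972, 77.1166) (51.1923, 55.268) (94, 78.4987) (94, 95) (31.3784, 95)]  |A|=1688.6047
5. ⊥bis P6·P3 via (56.575,70.335): [(35.6972, 77.1166) (45.6254, 63.1175) (93.9943, 95) (31.3784, 95)]  |A|=1056.7203
6. ⊥bis P6·P4 via (33.76,74.2): [(35.6972, 77.1166) (45.4762, 63.3279) (45.6707, 63.1474) (93.9943, 95) (31.3784, 95)]  |A|=1056.7133
7. ⊥bis P6·P5 via (38.095,56.07): [(35.6972, 77.1166) (45.4762, 63.3279) (45.6707, 63.1474) (93.9943, 95) (31.3784, 95)]  |A|=1056.7133
8. ⊥bis P6·P7 via (60.675,72.975): [(35.6972, 77.1166) (45.4762, 63.3279) (45.6707, 63.1474) (60.8248, 73.1363) (81.1357, 95) (31.3784, 95)]  |A|=916.1448
9. ⊥bis P6·P8 via (56.475,83.93): [(35.6972, 77.1166) (45.4762, 63.3279) (45.6707, 63.1474) (51.7884, 67.1799) (59.5724, 95) (31.3784, 95)]  |A|=577.9023
10. canonical 6-gon: [(35.6972, 77.1166) (45.4762, 63.3279) (45.6707, 63.1474) (51.7884, 67.1799) (59.5724, 95) (31.3784, 95)]
11. shoelace: 577.9023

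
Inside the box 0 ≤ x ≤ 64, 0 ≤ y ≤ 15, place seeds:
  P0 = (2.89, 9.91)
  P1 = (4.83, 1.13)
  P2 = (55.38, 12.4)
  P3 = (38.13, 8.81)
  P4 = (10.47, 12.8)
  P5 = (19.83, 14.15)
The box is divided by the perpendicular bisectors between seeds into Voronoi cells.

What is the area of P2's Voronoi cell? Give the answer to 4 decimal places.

Area of P2's cell: 248.9820

1. box [0,64]×[0,15]: [(0, 0) (64, 0) (64, 15) (0, 15)]
2. ⊥bis P2·P0 via (29.135,11.155): [(29.6642, 0) (64, 0) (64, 15) (28.9526, 15)]  |A|=520.3742
3. ⊥bis P2·P1 via (30.105,6.765): [(29.1374, 11.1052) (31.6132, 0) (64, 0) (64, 15) (28.9526, 15)]  |A|=509.5518
4. ⊥bis P2·P3 via (46.755,10.605): [(48.9621, 0) (64, 0) (64, 15) (45.8403, 15)]  |A|=248.982
5. ⊥bis P2·P4 via (32.925,12.6): [(48.9621, 0) (64, 0) (64, 15) (45.8403, 15)]  |A|=248.982
6. ⊥bis P2·P5 via (37.605,13.275): [(48.9621, 0) (64, 0) (64, 15) (45.8403, 15)]  |A|=248.982
7. canonical 4-gon: [(48.9621, 0) (64, 0) (64, 15) (45.8403, 15)]
8. shoelace: 248.982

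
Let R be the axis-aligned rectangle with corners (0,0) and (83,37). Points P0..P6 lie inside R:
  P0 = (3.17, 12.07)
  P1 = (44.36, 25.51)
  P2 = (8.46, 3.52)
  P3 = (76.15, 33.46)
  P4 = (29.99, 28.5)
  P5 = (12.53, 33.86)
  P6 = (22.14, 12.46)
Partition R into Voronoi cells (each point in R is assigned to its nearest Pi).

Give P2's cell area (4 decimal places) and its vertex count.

Area of P2's cell: 150.0047 (4 vertices)

1. box [0,83]×[0,37]: [(0, 0) (83, 0) (83, 37) (0, 37)]
2. ⊥bis P2·P0 via (5.815,7.795): [(0, 4.1972) (0, 0) (83, 0) (83, 37) (53.0178, 37)]  |A|=2201.4336
3. ⊥bis P2·P1 via (26.41,14.515): [(23.7349, 18.8823) (0, 4.1972) (0, 0) (35.3009, 0)]  |A|=383.0909
4. ⊥bis P2·P3 via (42.305,18.49): [(23.7349, 18.8823) (0, 4.1972) (0, 0) (35.3009, 0)]  |A|=383.0909
5. ⊥bis P2·P4 via (19.225,16.01): [(32.5056, 4.5636) (19.1697, 16.0577) (0, 4.1972) (0, 0) (35.3009, 0)]  |A|=338.0202
6. ⊥bis P2·P5 via (10.495,18.69): [(32.5056, 4.5636) (19.1697, 16.0577) (0, 4.1972) (0, 0) (35.3009, 0)]  |A|=338.0202
7. ⊥bis P2·P6 via (15.3,7.99): [(12.6598, 12.03) (0, 4.1972) (0, 0) (20.5215, 0)]  |A|=150.0047
8. canonical 4-gon: [(12.6598, 12.03) (0, 4.1972) (0, 0) (20.5215, 0)]
9. shoelace: 150.0047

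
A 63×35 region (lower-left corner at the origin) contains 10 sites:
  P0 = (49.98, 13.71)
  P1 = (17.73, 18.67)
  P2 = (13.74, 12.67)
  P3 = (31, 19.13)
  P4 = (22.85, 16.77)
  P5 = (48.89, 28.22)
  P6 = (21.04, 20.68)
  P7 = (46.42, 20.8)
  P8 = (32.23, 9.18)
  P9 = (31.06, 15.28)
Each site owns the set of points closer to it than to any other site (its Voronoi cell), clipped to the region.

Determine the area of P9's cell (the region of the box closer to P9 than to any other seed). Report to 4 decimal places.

1. box [0,63]×[0,35]: [(0, 0) (63, 0) (63, 35) (0, 35)]
2. ⊥bis P9·P0 via (40.52,14.495): [(0, 0) (39.3172, 0) (42.2215, 35) (0, 35)]  |A|=1426.9275
3. ⊥bis P9·P1 via (24.395,16.975): [(20.078, 0) (39.3172, 0) (42.2215, 35) (28.979, 35)]  |A|=568.4295
4. ⊥bis P9·P2 via (22.4,13.975): [(22.8584, 10.9329) (24.5059, 0) (39.3172, 0) (42.2215, 35) (28.979, 35)]  |A|=544.2245
5. ⊥bis P9·P3 via (31.03,17.205): [(24.4273, 17.1021) (22.8584, 10.9329) (24.5059, 0) (39.3172, 0) (40.7575, 17.3566)]  |A|=281.8446
6. ⊥bis P9·P4 via (26.955,16.025): [(27.1582, 17.1447) (24.2976, 1.3825) (24.5059, 0) (39.3172, 0) (40.7575, 17.3566)]  |A|=248.4521
7. ⊥bis P9·P5 via (39.975,21.75): [(27.1582, 17.1447) (24.2976, 1.3825) (24.5059, 0) (39.3172, 0) (40.7575, 17.3566)]  |A|=248.4521
8. ⊥bis P9·P6 via (26.05,17.98): [(27.1582, 17.1447) (24.2976, 1.3825) (24.5059, 0) (39.3172, 0) (40.7575, 17.3566)]  |A|=248.4521
9. ⊥bis P9·P7 via (38.74,18.04): [(38.9955, 17.3291) (27.1582, 17.1447) (24.2976, 1.3825) (24.5059, 0) (39.3172, 0) (40.4251, 13.3511)]  |A|=244.9278
10. ⊥bis P9·P8 via (31.645,12.23): [(40.2358, 13.8777) (38.9955, 17.3291) (27.1582, 17.1447) (26.0723, 11.1611)]  |A|=61.4408
11. canonical 4-gon: [(40.2358, 13.8777) (38.9955, 17.3291) (27.1582, 17.1447) (26.0723, 11.1611)]
12. shoelace: 61.4408

Area of P9's cell: 61.4408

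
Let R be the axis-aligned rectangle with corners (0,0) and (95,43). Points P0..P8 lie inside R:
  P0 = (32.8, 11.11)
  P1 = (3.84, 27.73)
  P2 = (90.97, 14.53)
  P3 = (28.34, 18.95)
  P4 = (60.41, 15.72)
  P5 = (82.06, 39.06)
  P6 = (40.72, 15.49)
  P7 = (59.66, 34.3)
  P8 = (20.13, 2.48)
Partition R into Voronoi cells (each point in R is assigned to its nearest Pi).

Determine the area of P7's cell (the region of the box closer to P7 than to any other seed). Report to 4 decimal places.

Area of P7's cell: 529.1338

1. box [0,95]×[0,43]: [(0, 0) (95, 0) (95, 43) (0, 43)]
2. ⊥bis P7·P0 via (46.23,22.705): [(65.8327, 0) (95, 0) (95, 43) (28.708, 43)]  |A|=2052.3747
3. ⊥bis P7·P1 via (31.75,31.015): [(30.5969, 40.8122) (65.8327, 0) (95, 0) (95, 43) (30.3394, 43)]  |A|=2050.5901
4. ⊥bis P7·P2 via (75.315,24.415): [(30.5969, 40.8122) (62.4053, 3.9698) (87.0501, 43) (30.3394, 43)]  |A|=1136.7673
5. ⊥bis P7·P3 via (44,26.625): [(45.5157, 23.5323) (62.4053, 3.9698) (87.0501, 43) (35.9746, 43)]  |A|=1067.82
6. ⊥bis P7·P4 via (60.035,25.01): [(45.0872, 24.4066) (76.1002, 25.6585) (87.0501, 43) (35.9746, 43)]  |A|=736.8849
7. ⊥bis P7·P5 via (70.86,36.68): [(45.0872, 24.4066) (73.2267, 25.5425) (69.517, 43) (35.9746, 43)]  |A|=559.563
8. ⊥bis P7·P6 via (50.19,24.895): [(39.6431, 35.5148) (50.4597, 24.6235) (73.2267, 25.5425) (69.517, 43) (35.9746, 43)]  |A|=529.1338
9. ⊥bis P7·P8 via (39.895,18.39): [(39.6431, 35.5148) (50.4597, 24.6235) (73.2267, 25.5425) (69.517, 43) (35.9746, 43)]  |A|=529.1338
10. canonical 5-gon: [(39.6431, 35.5148) (50.4597, 24.6235) (73.2267, 25.5425) (69.517, 43) (35.9746, 43)]
11. shoelace: 529.1338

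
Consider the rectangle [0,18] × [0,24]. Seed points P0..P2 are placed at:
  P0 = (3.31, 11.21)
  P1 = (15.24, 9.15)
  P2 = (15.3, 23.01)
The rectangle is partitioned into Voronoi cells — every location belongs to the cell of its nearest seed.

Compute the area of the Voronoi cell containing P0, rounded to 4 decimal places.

1. box [0,18]×[0,24]: [(0, 0) (18, 0) (18, 24) (0, 24)]
2. ⊥bis P0·P1 via (9.275,10.18): [(0, 0) (7.5172, 0) (11.6614, 24) (0, 24)]  |A|=230.1424
3. ⊥bis P0·P2 via (9.305,17.11): [(0, 0) (7.5172, 0) (10.2975, 16.1015) (2.5242, 24) (0, 24)]  |A|=194.0575
4. canonical 5-gon: [(0, 0) (7.5172, 0) (10.2975, 16.1015) (2.5242, 24) (0, 24)]
5. shoelace: 194.0575

Area of P0's cell: 194.0575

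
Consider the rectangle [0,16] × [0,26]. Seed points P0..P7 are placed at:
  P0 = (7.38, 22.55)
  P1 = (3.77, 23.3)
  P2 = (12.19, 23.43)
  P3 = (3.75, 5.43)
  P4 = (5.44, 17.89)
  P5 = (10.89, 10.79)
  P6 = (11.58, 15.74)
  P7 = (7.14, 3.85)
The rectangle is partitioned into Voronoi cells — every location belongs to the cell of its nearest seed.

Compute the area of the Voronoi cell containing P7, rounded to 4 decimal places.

1. box [0,16]×[0,26]: [(0, 0) (16, 0) (16, 26) (0, 26)]
2. ⊥bis P7·P0 via (7.26,13.2): [(0, 13.2932) (0, 0) (16, 0) (16, 13.0878)]  |A|=211.048
3. ⊥bis P7·P1 via (5.455,13.575): [(3.5644, 13.2474) (0, 12.6298) (0, 0) (16, 0) (16, 13.0878)]  |A|=209.8658
4. ⊥bis P7·P2 via (9.665,13.64): [(11.5863, 13.1445) (3.5644, 13.2474) (0, 12.6298) (0, 0) (16, 0) (16, 12.0061)]  |A|=207.4786
5. ⊥bis P7·P3 via (5.445,4.64): [(11.5863, 13.1445) (9.4217, 13.1723) (3.2824, 0) (16, 0) (16, 12.0061)]  |A|=124.4204
6. ⊥bis P7·P4 via (6.29,10.87): [(15.8955, 12.0331) (8.4718, 11.1342) (3.2824, 0) (16, 0) (16, 12.0061)]  |A|=116.1393
7. ⊥bis P7·P5 via (9.015,7.32): [(7.161, 8.3218) (3.2824, 0) (16, 0) (16, 3.5457)]  |A|=68.5868
8. ⊥bis P7·P6 via (9.36,9.795): [(7.161, 8.3218) (3.2824, 0) (16, 0) (16, 3.5457)]  |A|=68.5868
9. canonical 4-gon: [(7.161, 8.3218) (3.2824, 0) (16, 0) (16, 3.5457)]
10. shoelace: 68.5868

Area of P7's cell: 68.5868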